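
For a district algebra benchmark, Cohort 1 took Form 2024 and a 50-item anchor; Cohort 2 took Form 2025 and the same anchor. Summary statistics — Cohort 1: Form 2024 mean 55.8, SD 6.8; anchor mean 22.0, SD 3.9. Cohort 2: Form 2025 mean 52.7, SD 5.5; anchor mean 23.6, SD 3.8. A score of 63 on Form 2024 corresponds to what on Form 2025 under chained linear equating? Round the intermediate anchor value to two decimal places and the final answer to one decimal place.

Form 2024 → anchor (Cohort 1): v = (3.9/6.8)(63 − 55.8) + 22.0 = 26.13
anchor → Form 2025 (Cohort 2): y = (5.5/3.8)(26.13 − 23.6) + 52.7 = 56.4

56.4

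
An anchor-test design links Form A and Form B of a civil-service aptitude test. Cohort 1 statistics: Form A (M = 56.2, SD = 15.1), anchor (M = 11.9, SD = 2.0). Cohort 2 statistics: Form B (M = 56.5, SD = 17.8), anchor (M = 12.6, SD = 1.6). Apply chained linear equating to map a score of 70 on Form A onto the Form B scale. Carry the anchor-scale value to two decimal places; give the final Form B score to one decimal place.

Form A → anchor (Cohort 1): v = (2.0/15.1)(70 − 56.2) + 11.9 = 13.73
anchor → Form B (Cohort 2): y = (17.8/1.6)(13.73 − 12.6) + 56.5 = 69.1

69.1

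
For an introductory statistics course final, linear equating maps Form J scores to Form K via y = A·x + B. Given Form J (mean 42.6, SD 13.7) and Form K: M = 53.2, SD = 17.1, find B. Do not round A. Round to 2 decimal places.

A = SD_Y / SD_X = 17.1 / 13.7 = 1.248175
B = M_Y − A·M_X = 53.2 − 1.248175 × 42.6 = 0.03

0.03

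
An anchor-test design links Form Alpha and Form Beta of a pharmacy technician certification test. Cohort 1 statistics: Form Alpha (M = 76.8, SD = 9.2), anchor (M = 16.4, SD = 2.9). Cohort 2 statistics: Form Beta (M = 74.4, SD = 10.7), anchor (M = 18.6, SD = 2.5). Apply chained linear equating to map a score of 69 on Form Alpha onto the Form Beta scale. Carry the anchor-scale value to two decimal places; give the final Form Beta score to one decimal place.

54.5

Form Alpha → anchor (Cohort 1): v = (2.9/9.2)(69 − 76.8) + 16.4 = 13.94
anchor → Form Beta (Cohort 2): y = (10.7/2.5)(13.94 − 18.6) + 74.4 = 54.5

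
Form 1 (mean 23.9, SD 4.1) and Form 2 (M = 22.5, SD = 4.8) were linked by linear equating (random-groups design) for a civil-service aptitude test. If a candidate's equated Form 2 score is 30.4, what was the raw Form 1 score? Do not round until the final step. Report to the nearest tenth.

30.6

Invert y = (SD_Y/SD_X)(x − M_X) + M_Y:
x = (SD_X/SD_Y)(y − M_Y) + M_X = (4.1/4.8)(30.4 − 22.5) + 23.9
x = 0.854167 × 7.900 + 23.9 = 30.6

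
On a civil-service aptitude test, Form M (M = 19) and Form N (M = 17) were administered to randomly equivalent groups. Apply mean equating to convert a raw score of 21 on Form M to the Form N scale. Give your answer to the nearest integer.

19

Mean equating: y = x + (M_Y − M_X) = 21 + (17 − 19) = 19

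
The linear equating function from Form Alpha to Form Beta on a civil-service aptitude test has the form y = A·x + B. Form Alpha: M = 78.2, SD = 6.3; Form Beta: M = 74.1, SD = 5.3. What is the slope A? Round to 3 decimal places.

0.841

A = SD_Y / SD_X = 5.3 / 6.3 = 0.841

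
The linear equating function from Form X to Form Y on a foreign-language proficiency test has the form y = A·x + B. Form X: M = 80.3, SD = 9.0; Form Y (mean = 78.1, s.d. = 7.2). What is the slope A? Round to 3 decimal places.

0.800

A = SD_Y / SD_X = 7.2 / 9.0 = 0.800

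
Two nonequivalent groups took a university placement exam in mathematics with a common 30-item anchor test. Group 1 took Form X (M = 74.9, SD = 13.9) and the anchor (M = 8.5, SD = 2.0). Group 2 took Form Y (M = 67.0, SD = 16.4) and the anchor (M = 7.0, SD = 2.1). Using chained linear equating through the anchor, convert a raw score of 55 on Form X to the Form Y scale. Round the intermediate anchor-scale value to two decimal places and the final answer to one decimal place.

Form X → anchor (Group 1): v = (2.0/13.9)(55 − 74.9) + 8.5 = 5.64
anchor → Form Y (Group 2): y = (16.4/2.1)(5.64 − 7.0) + 67.0 = 56.4

56.4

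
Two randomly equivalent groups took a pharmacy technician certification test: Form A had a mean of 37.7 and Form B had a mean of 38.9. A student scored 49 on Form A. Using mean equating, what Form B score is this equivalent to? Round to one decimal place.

Mean equating: y = x + (M_Y − M_X) = 49 + (38.9 − 37.7) = 50.2

50.2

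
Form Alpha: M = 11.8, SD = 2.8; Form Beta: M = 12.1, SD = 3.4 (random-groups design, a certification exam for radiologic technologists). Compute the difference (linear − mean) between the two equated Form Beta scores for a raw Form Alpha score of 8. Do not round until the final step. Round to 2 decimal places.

Mean-equated: 8 + (12.1 − 11.8) = 8.30
Linear-equated: (3.4/2.8)(8 − 11.8) + 12.1 = 7.486
Difference = 7.486 − 8.30 = -0.81

-0.81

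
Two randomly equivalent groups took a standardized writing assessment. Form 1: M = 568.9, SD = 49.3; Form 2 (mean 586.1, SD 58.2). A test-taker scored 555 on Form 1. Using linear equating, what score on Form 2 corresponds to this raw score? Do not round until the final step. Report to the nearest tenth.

Linear equating: y = (SD_Y/SD_X)(x − M_X) + M_Y
y = (58.2/49.3)(555 − 568.9) + 586.1
y = 1.180527 × -13.9 + 586.1 = -16.4093 + 586.1 = 569.7

569.7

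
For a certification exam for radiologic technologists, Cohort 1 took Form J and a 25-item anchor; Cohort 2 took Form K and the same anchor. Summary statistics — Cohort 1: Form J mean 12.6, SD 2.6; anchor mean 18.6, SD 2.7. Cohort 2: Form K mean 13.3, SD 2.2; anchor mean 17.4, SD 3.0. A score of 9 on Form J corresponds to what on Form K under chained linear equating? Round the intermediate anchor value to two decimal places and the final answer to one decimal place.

Form J → anchor (Cohort 1): v = (2.7/2.6)(9 − 12.6) + 18.6 = 14.86
anchor → Form K (Cohort 2): y = (2.2/3.0)(14.86 − 17.4) + 13.3 = 11.4

11.4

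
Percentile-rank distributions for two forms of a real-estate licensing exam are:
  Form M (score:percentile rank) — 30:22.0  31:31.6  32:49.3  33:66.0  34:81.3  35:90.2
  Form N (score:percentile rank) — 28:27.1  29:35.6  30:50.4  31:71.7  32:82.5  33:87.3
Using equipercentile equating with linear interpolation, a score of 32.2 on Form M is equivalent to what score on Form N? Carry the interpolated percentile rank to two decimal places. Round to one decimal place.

30.1

PR of 32.2 on Form M: 49.3 + (32.2 − 32)/(33 − 32) × (66.0 − 49.3) = 52.64
On Form N, PR 52.64 falls between score 30 (PR 50.4) and 31 (PR 71.7).
Interpolate: 30 + (52.64 − 50.4)/(71.7 − 50.4) × (31 − 30) = 30.1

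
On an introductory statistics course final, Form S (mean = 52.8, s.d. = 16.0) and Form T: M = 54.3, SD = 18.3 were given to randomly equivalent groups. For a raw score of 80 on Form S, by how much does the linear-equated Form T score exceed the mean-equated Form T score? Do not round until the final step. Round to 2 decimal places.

Mean-equated: 80 + (54.3 − 52.8) = 81.50
Linear-equated: (18.3/16.0)(80 − 52.8) + 54.3 = 85.410
Difference = 85.410 − 81.50 = 3.91

3.91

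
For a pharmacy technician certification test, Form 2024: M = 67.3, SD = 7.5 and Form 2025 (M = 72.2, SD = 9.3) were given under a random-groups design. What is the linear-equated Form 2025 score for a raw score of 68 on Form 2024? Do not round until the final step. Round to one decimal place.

Linear equating: y = (SD_Y/SD_X)(x − M_X) + M_Y
y = (9.3/7.5)(68 − 67.3) + 72.2
y = 1.240000 × 0.7 + 72.2 = 0.8680 + 72.2 = 73.1

73.1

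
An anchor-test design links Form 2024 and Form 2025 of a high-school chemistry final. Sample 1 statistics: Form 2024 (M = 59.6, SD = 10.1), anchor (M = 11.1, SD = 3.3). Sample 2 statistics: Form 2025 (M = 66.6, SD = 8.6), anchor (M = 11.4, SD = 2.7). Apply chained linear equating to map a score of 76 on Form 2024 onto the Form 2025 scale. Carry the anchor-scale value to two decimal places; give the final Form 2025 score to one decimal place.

82.7

Form 2024 → anchor (Sample 1): v = (3.3/10.1)(76 − 59.6) + 11.1 = 16.46
anchor → Form 2025 (Sample 2): y = (8.6/2.7)(16.46 − 11.4) + 66.6 = 82.7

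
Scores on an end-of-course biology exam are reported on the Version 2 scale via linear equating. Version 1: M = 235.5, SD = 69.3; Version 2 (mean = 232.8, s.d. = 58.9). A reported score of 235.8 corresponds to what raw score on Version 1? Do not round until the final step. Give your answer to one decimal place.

Invert y = (SD_Y/SD_X)(x − M_X) + M_Y:
x = (SD_X/SD_Y)(y − M_Y) + M_X = (69.3/58.9)(235.8 − 232.8) + 235.5
x = 1.176570 × 3.000 + 235.5 = 239.0

239.0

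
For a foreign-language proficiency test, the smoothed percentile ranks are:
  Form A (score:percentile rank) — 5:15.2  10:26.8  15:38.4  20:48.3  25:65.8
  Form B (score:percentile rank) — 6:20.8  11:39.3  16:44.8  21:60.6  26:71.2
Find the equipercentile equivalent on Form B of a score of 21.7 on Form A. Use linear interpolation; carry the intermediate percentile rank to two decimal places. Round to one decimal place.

PR of 21.7 on Form A: 48.3 + (21.7 − 20)/(25 − 20) × (65.8 − 48.3) = 54.25
On Form B, PR 54.25 falls between score 16 (PR 44.8) and 21 (PR 60.6).
Interpolate: 16 + (54.25 − 44.8)/(60.6 − 44.8) × (21 − 16) = 19.0

19.0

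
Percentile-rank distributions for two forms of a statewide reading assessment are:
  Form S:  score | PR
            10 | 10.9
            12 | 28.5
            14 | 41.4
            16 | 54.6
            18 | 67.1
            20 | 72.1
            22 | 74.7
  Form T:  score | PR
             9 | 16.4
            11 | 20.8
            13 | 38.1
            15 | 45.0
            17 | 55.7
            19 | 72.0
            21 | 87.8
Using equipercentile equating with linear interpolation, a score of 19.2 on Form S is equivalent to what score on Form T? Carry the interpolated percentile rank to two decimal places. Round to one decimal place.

18.8

PR of 19.2 on Form S: 67.1 + (19.2 − 18)/(20 − 18) × (72.1 − 67.1) = 70.10
On Form T, PR 70.10 falls between score 17 (PR 55.7) and 19 (PR 72.0).
Interpolate: 17 + (70.10 − 55.7)/(72.0 − 55.7) × (19 − 17) = 18.8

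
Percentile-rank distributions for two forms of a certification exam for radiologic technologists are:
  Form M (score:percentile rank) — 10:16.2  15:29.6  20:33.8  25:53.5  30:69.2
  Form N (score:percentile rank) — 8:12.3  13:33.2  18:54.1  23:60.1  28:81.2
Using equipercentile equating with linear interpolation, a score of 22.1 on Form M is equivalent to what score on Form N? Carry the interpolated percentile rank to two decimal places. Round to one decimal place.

15.1

PR of 22.1 on Form M: 33.8 + (22.1 − 20)/(25 − 20) × (53.5 − 33.8) = 42.07
On Form N, PR 42.07 falls between score 13 (PR 33.2) and 18 (PR 54.1).
Interpolate: 13 + (42.07 − 33.2)/(54.1 − 33.2) × (18 − 13) = 15.1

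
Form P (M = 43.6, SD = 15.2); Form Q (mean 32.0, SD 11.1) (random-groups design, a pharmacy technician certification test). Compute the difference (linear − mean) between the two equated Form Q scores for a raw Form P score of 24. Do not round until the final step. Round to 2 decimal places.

5.29

Mean-equated: 24 + (32.0 − 43.6) = 12.40
Linear-equated: (11.1/15.2)(24 − 43.6) + 32.0 = 17.687
Difference = 17.687 − 12.40 = 5.29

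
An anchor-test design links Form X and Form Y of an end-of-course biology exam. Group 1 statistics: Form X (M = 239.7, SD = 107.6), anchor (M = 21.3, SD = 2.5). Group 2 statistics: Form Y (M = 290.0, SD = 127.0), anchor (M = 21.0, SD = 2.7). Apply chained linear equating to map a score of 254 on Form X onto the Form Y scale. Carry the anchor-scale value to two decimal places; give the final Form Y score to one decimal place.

Form X → anchor (Group 1): v = (2.5/107.6)(254 − 239.7) + 21.3 = 21.63
anchor → Form Y (Group 2): y = (127.0/2.7)(21.63 − 21.0) + 290.0 = 319.6

319.6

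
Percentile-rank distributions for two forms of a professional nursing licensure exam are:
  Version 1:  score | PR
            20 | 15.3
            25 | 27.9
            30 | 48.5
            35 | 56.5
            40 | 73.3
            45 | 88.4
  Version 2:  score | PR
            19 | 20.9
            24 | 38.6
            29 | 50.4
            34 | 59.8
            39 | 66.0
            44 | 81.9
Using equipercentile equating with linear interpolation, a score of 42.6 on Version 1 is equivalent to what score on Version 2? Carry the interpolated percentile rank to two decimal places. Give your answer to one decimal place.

43.8

PR of 42.6 on Version 1: 73.3 + (42.6 − 40)/(45 − 40) × (88.4 − 73.3) = 81.15
On Version 2, PR 81.15 falls between score 39 (PR 66.0) and 44 (PR 81.9).
Interpolate: 39 + (81.15 − 66.0)/(81.9 − 66.0) × (44 − 39) = 43.8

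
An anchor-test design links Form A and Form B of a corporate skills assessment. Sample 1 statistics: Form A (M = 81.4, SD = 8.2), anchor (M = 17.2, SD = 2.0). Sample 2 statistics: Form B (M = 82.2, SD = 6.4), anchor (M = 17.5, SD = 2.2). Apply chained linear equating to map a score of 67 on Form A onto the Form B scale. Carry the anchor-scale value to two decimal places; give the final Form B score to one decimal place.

71.1

Form A → anchor (Sample 1): v = (2.0/8.2)(67 − 81.4) + 17.2 = 13.69
anchor → Form B (Sample 2): y = (6.4/2.2)(13.69 − 17.5) + 82.2 = 71.1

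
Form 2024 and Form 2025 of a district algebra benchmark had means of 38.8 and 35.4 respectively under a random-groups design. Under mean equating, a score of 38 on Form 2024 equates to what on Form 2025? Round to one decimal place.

34.6

Mean equating: y = x + (M_Y − M_X) = 38 + (35.4 − 38.8) = 34.6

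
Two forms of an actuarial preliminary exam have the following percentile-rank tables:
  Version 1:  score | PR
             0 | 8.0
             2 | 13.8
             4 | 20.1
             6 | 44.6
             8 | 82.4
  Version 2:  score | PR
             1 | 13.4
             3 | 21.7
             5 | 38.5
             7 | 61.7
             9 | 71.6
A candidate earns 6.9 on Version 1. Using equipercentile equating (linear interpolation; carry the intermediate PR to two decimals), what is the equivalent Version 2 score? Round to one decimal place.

PR of 6.9 on Version 1: 44.6 + (6.9 − 6)/(8 − 6) × (82.4 − 44.6) = 61.61
On Version 2, PR 61.61 falls between score 5 (PR 38.5) and 7 (PR 61.7).
Interpolate: 5 + (61.61 − 38.5)/(61.7 − 38.5) × (7 − 5) = 7.0

7.0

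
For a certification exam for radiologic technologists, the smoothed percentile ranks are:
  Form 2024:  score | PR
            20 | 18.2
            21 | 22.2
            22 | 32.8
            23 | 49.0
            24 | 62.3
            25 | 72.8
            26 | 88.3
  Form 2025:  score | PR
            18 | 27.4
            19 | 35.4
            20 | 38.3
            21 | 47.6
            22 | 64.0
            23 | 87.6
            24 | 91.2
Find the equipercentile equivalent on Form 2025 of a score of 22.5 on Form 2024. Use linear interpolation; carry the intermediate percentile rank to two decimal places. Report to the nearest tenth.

PR of 22.5 on Form 2024: 32.8 + (22.5 − 22)/(23 − 22) × (49.0 − 32.8) = 40.90
On Form 2025, PR 40.90 falls between score 20 (PR 38.3) and 21 (PR 47.6).
Interpolate: 20 + (40.90 − 38.3)/(47.6 − 38.3) × (21 − 20) = 20.3

20.3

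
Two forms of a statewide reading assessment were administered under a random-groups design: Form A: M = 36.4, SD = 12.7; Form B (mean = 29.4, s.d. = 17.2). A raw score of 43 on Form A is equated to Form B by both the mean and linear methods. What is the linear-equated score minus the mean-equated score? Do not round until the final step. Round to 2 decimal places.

Mean-equated: 43 + (29.4 − 36.4) = 36.00
Linear-equated: (17.2/12.7)(43 − 36.4) + 29.4 = 38.339
Difference = 38.339 − 36.00 = 2.34

2.34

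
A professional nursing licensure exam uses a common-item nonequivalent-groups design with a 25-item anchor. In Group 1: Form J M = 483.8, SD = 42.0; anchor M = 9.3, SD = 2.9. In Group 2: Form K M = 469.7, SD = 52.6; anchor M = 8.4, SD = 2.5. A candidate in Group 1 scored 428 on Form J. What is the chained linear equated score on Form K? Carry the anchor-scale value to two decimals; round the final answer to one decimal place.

Form J → anchor (Group 1): v = (2.9/42.0)(428 − 483.8) + 9.3 = 5.45
anchor → Form K (Group 2): y = (52.6/2.5)(5.45 − 8.4) + 469.7 = 407.6

407.6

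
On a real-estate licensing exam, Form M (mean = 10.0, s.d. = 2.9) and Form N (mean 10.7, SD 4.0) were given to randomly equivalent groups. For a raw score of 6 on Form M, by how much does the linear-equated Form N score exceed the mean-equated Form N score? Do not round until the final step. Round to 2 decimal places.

Mean-equated: 6 + (10.7 − 10.0) = 6.70
Linear-equated: (4.0/2.9)(6 − 10.0) + 10.7 = 5.183
Difference = 5.183 − 6.70 = -1.52

-1.52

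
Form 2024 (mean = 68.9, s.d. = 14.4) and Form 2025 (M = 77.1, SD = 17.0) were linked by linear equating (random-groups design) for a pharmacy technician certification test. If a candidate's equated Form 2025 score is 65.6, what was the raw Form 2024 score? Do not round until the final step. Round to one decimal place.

59.2

Invert y = (SD_Y/SD_X)(x − M_X) + M_Y:
x = (SD_X/SD_Y)(y − M_Y) + M_X = (14.4/17.0)(65.6 − 77.1) + 68.9
x = 0.847059 × -11.500 + 68.9 = 59.2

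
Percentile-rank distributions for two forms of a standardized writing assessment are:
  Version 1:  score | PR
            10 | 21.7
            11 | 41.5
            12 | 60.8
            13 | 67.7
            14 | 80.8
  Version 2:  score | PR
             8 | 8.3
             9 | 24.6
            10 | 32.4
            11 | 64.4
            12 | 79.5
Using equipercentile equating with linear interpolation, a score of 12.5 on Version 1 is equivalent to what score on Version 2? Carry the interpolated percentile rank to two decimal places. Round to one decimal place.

11.0

PR of 12.5 on Version 1: 60.8 + (12.5 − 12)/(13 − 12) × (67.7 − 60.8) = 64.25
On Version 2, PR 64.25 falls between score 10 (PR 32.4) and 11 (PR 64.4).
Interpolate: 10 + (64.25 − 32.4)/(64.4 − 32.4) × (11 − 10) = 11.0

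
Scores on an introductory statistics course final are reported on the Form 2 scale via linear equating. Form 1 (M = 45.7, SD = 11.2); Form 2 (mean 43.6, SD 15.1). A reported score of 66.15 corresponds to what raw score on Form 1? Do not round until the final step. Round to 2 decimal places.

Invert y = (SD_Y/SD_X)(x − M_X) + M_Y:
x = (SD_X/SD_Y)(y − M_Y) + M_X = (11.2/15.1)(66.15 − 43.6) + 45.7
x = 0.741722 × 22.550 + 45.7 = 62.43

62.43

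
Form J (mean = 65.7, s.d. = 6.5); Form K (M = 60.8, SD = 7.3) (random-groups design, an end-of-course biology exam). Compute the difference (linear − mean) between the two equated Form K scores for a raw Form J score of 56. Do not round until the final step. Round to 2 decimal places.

-1.19

Mean-equated: 56 + (60.8 − 65.7) = 51.10
Linear-equated: (7.3/6.5)(56 − 65.7) + 60.8 = 49.906
Difference = 49.906 − 51.10 = -1.19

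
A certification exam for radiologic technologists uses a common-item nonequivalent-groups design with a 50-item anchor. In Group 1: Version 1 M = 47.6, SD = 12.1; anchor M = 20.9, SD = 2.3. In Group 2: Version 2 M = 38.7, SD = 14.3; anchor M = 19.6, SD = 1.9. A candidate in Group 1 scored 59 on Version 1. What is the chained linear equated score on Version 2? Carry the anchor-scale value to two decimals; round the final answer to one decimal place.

64.8

Version 1 → anchor (Group 1): v = (2.3/12.1)(59 − 47.6) + 20.9 = 23.07
anchor → Version 2 (Group 2): y = (14.3/1.9)(23.07 − 19.6) + 38.7 = 64.8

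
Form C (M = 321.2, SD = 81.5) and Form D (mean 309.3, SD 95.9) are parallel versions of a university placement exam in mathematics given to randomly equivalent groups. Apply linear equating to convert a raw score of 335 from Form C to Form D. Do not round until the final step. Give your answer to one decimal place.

Linear equating: y = (SD_Y/SD_X)(x − M_X) + M_Y
y = (95.9/81.5)(335 − 321.2) + 309.3
y = 1.176687 × 13.8 + 309.3 = 16.2383 + 309.3 = 325.5

325.5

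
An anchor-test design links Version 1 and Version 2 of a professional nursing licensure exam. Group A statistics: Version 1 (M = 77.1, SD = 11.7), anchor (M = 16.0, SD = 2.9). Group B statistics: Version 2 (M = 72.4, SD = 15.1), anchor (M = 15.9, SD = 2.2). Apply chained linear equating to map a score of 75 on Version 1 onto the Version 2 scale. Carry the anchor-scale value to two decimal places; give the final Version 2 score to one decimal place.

69.5

Version 1 → anchor (Group A): v = (2.9/11.7)(75 − 77.1) + 16.0 = 15.48
anchor → Version 2 (Group B): y = (15.1/2.2)(15.48 − 15.9) + 72.4 = 69.5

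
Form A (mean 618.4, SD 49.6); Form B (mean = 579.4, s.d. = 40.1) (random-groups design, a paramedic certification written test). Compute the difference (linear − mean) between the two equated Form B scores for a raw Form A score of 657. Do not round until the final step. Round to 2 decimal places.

Mean-equated: 657 + (579.4 − 618.4) = 618.00
Linear-equated: (40.1/49.6)(657 − 618.4) + 579.4 = 610.607
Difference = 610.607 − 618.00 = -7.39

-7.39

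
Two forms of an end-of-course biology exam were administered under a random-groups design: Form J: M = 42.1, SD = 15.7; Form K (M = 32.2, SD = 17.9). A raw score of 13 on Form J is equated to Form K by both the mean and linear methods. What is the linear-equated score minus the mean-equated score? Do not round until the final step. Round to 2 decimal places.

-4.08

Mean-equated: 13 + (32.2 − 42.1) = 3.10
Linear-equated: (17.9/15.7)(13 − 42.1) + 32.2 = -0.978
Difference = -0.978 − 3.10 = -4.08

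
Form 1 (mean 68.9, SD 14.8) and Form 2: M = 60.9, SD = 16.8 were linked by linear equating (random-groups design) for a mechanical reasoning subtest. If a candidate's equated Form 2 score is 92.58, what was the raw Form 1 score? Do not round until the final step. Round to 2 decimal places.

96.81

Invert y = (SD_Y/SD_X)(x − M_X) + M_Y:
x = (SD_X/SD_Y)(y − M_Y) + M_X = (14.8/16.8)(92.58 − 60.9) + 68.9
x = 0.880952 × 31.680 + 68.9 = 96.81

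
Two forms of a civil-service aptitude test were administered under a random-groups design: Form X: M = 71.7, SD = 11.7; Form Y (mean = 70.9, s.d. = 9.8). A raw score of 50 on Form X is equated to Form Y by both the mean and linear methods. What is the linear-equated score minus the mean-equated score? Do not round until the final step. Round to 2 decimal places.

Mean-equated: 50 + (70.9 − 71.7) = 49.20
Linear-equated: (9.8/11.7)(50 − 71.7) + 70.9 = 52.724
Difference = 52.724 − 49.20 = 3.52

3.52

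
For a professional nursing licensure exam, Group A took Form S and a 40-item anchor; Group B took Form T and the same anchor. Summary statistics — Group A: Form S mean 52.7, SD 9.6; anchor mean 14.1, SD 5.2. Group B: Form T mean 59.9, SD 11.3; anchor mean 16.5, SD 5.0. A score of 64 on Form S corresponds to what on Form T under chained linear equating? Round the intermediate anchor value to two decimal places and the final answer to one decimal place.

68.3

Form S → anchor (Group A): v = (5.2/9.6)(64 − 52.7) + 14.1 = 20.22
anchor → Form T (Group B): y = (11.3/5.0)(20.22 − 16.5) + 59.9 = 68.3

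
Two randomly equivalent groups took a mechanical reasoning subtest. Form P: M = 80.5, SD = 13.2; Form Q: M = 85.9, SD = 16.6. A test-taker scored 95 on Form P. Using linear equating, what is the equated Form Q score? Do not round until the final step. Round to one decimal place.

Linear equating: y = (SD_Y/SD_X)(x − M_X) + M_Y
y = (16.6/13.2)(95 − 80.5) + 85.9
y = 1.257576 × 14.5 + 85.9 = 18.2348 + 85.9 = 104.1

104.1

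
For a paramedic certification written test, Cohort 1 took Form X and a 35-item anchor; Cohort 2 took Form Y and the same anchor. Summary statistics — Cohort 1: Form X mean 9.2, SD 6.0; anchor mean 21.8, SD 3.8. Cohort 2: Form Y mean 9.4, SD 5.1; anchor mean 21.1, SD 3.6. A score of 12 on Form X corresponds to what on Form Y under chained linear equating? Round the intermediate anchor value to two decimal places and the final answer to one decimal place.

12.9

Form X → anchor (Cohort 1): v = (3.8/6.0)(12 − 9.2) + 21.8 = 23.57
anchor → Form Y (Cohort 2): y = (5.1/3.6)(23.57 − 21.1) + 9.4 = 12.9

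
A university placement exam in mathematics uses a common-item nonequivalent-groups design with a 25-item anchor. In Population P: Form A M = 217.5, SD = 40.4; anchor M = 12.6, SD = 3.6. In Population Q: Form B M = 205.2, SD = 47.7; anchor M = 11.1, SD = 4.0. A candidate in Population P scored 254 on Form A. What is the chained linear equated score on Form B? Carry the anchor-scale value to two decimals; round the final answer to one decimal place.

261.8

Form A → anchor (Population P): v = (3.6/40.4)(254 − 217.5) + 12.6 = 15.85
anchor → Form B (Population Q): y = (47.7/4.0)(15.85 − 11.1) + 205.2 = 261.8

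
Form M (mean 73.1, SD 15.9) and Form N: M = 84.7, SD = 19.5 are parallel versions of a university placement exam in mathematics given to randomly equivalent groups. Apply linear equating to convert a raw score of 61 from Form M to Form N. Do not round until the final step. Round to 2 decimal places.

Linear equating: y = (SD_Y/SD_X)(x − M_X) + M_Y
y = (19.5/15.9)(61 − 73.1) + 84.7
y = 1.226415 × -12.1 + 84.7 = -14.8396 + 84.7 = 69.86

69.86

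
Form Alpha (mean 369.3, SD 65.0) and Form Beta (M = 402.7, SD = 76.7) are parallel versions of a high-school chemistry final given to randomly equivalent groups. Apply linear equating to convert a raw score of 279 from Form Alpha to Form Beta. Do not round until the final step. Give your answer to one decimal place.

Linear equating: y = (SD_Y/SD_X)(x − M_X) + M_Y
y = (76.7/65.0)(279 − 369.3) + 402.7
y = 1.180000 × -90.3 + 402.7 = -106.5540 + 402.7 = 296.1

296.1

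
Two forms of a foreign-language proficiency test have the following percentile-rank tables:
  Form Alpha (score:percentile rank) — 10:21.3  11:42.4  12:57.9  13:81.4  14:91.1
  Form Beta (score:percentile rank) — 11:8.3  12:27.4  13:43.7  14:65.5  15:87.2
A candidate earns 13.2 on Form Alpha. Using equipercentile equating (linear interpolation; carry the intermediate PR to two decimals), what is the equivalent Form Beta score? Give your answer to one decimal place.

14.8

PR of 13.2 on Form Alpha: 81.4 + (13.2 − 13)/(14 − 13) × (91.1 − 81.4) = 83.34
On Form Beta, PR 83.34 falls between score 14 (PR 65.5) and 15 (PR 87.2).
Interpolate: 14 + (83.34 − 65.5)/(87.2 − 65.5) × (15 − 14) = 14.8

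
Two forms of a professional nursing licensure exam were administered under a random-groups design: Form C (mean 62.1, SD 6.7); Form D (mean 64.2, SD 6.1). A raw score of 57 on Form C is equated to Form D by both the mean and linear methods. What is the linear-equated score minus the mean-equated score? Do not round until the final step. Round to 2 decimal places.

Mean-equated: 57 + (64.2 − 62.1) = 59.10
Linear-equated: (6.1/6.7)(57 − 62.1) + 64.2 = 59.557
Difference = 59.557 − 59.10 = 0.46

0.46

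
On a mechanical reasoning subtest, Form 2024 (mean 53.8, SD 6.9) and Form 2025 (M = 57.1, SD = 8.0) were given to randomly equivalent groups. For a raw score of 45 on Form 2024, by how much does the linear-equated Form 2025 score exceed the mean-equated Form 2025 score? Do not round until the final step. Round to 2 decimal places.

Mean-equated: 45 + (57.1 − 53.8) = 48.30
Linear-equated: (8.0/6.9)(45 − 53.8) + 57.1 = 46.897
Difference = 46.897 − 48.30 = -1.40

-1.40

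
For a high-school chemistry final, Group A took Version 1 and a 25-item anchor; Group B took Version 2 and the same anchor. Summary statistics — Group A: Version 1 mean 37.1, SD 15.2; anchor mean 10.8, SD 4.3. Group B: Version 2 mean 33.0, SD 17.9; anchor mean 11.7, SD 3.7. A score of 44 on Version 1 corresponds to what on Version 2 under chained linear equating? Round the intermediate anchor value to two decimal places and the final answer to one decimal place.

38.1

Version 1 → anchor (Group A): v = (4.3/15.2)(44 − 37.1) + 10.8 = 12.75
anchor → Version 2 (Group B): y = (17.9/3.7)(12.75 − 11.7) + 33.0 = 38.1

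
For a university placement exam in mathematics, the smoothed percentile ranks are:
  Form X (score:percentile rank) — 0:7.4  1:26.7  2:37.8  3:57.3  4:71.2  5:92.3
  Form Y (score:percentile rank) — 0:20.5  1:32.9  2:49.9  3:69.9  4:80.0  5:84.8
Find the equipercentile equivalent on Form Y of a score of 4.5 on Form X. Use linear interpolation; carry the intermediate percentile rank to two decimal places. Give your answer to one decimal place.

PR of 4.5 on Form X: 71.2 + (4.5 − 4)/(5 − 4) × (92.3 − 71.2) = 81.75
On Form Y, PR 81.75 falls between score 4 (PR 80.0) and 5 (PR 84.8).
Interpolate: 4 + (81.75 − 80.0)/(84.8 − 80.0) × (5 − 4) = 4.4

4.4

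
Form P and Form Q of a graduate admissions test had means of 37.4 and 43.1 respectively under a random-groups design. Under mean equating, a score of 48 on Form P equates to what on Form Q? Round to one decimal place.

Mean equating: y = x + (M_Y − M_X) = 48 + (43.1 − 37.4) = 53.7

53.7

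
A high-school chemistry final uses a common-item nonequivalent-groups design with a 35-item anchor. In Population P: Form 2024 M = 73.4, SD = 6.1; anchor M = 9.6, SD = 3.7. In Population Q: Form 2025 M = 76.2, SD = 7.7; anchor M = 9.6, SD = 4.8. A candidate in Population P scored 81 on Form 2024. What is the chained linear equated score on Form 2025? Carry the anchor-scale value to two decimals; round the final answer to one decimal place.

Form 2024 → anchor (Population P): v = (3.7/6.1)(81 − 73.4) + 9.6 = 14.21
anchor → Form 2025 (Population Q): y = (7.7/4.8)(14.21 − 9.6) + 76.2 = 83.6

83.6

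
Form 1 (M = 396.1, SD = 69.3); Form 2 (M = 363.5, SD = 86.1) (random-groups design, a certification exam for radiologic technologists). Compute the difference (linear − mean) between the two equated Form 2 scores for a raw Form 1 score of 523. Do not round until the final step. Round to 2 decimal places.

30.76

Mean-equated: 523 + (363.5 − 396.1) = 490.40
Linear-equated: (86.1/69.3)(523 − 396.1) + 363.5 = 521.164
Difference = 521.164 − 490.40 = 30.76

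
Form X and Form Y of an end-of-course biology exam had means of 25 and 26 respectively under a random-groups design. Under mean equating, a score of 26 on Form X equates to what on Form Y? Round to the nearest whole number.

27

Mean equating: y = x + (M_Y − M_X) = 26 + (26 − 25) = 27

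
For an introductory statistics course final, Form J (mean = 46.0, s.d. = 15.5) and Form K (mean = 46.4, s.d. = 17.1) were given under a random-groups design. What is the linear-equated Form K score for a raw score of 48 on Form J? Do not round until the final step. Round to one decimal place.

Linear equating: y = (SD_Y/SD_X)(x − M_X) + M_Y
y = (17.1/15.5)(48 − 46.0) + 46.4
y = 1.103226 × 2.0 + 46.4 = 2.2065 + 46.4 = 48.6

48.6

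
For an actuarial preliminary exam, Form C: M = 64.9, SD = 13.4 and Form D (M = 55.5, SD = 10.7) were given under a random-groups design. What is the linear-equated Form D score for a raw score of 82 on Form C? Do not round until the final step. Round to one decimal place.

Linear equating: y = (SD_Y/SD_X)(x − M_X) + M_Y
y = (10.7/13.4)(82 − 64.9) + 55.5
y = 0.798507 × 17.1 + 55.5 = 13.6545 + 55.5 = 69.2

69.2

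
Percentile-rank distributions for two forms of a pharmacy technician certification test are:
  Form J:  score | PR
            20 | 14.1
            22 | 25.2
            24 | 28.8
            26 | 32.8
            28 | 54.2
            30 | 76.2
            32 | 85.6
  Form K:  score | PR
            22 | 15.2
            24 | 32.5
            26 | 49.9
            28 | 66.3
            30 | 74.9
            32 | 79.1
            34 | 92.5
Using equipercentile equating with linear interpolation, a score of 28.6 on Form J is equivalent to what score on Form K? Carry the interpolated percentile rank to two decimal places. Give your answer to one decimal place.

27.3

PR of 28.6 on Form J: 54.2 + (28.6 − 28)/(30 − 28) × (76.2 − 54.2) = 60.80
On Form K, PR 60.80 falls between score 26 (PR 49.9) and 28 (PR 66.3).
Interpolate: 26 + (60.80 − 49.9)/(66.3 − 49.9) × (28 − 26) = 27.3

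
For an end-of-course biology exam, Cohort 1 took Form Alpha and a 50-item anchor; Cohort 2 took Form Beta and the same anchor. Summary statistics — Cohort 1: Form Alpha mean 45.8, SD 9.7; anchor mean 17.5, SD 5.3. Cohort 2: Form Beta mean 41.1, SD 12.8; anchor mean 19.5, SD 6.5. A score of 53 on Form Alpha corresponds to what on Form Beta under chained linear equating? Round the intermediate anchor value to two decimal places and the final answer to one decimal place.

44.9

Form Alpha → anchor (Cohort 1): v = (5.3/9.7)(53 − 45.8) + 17.5 = 21.43
anchor → Form Beta (Cohort 2): y = (12.8/6.5)(21.43 − 19.5) + 41.1 = 44.9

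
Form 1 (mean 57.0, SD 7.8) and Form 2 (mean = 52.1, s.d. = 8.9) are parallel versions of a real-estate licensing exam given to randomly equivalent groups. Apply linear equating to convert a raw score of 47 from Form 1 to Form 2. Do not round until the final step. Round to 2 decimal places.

Linear equating: y = (SD_Y/SD_X)(x − M_X) + M_Y
y = (8.9/7.8)(47 − 57.0) + 52.1
y = 1.141026 × -10.0 + 52.1 = -11.4103 + 52.1 = 40.69

40.69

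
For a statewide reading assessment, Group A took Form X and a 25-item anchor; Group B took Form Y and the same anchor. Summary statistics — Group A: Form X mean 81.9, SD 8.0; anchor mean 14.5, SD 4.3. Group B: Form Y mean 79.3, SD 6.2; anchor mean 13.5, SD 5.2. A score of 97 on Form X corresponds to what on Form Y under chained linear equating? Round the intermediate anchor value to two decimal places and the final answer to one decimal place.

90.2

Form X → anchor (Group A): v = (4.3/8.0)(97 − 81.9) + 14.5 = 22.62
anchor → Form Y (Group B): y = (6.2/5.2)(22.62 − 13.5) + 79.3 = 90.2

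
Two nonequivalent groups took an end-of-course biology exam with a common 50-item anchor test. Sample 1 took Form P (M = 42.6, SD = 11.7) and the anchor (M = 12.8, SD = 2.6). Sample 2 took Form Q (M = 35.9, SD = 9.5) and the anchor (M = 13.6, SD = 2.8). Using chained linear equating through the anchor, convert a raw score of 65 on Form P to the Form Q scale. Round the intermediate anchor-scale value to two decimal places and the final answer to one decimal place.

50.1

Form P → anchor (Sample 1): v = (2.6/11.7)(65 − 42.6) + 12.8 = 17.78
anchor → Form Q (Sample 2): y = (9.5/2.8)(17.78 − 13.6) + 35.9 = 50.1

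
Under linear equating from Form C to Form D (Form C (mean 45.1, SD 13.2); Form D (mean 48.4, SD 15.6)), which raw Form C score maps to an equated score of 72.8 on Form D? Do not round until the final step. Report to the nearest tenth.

Invert y = (SD_Y/SD_X)(x − M_X) + M_Y:
x = (SD_X/SD_Y)(y − M_Y) + M_X = (13.2/15.6)(72.8 − 48.4) + 45.1
x = 0.846154 × 24.400 + 45.1 = 65.7

65.7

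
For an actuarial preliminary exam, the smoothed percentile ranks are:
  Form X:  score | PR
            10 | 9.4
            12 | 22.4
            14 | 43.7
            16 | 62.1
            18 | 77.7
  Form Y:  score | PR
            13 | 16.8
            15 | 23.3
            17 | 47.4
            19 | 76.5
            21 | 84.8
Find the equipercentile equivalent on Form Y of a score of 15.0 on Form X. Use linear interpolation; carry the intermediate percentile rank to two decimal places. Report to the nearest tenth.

17.4

PR of 15.0 on Form X: 43.7 + (15.0 − 14)/(16 − 14) × (62.1 − 43.7) = 52.90
On Form Y, PR 52.90 falls between score 17 (PR 47.4) and 19 (PR 76.5).
Interpolate: 17 + (52.90 − 47.4)/(76.5 − 47.4) × (19 − 17) = 17.4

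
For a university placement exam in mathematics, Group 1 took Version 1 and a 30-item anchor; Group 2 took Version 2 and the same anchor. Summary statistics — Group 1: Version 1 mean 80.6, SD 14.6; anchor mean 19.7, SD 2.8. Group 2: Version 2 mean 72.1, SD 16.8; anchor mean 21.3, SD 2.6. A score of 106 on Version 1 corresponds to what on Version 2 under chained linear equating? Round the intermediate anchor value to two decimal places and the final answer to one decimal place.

Version 1 → anchor (Group 1): v = (2.8/14.6)(106 − 80.6) + 19.7 = 24.57
anchor → Version 2 (Group 2): y = (16.8/2.6)(24.57 − 21.3) + 72.1 = 93.2

93.2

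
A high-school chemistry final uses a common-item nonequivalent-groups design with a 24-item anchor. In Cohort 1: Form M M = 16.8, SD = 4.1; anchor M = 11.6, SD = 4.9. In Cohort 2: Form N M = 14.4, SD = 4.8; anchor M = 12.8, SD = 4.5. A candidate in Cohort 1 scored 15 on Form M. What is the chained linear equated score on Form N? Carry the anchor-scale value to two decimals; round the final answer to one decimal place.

10.8

Form M → anchor (Cohort 1): v = (4.9/4.1)(15 − 16.8) + 11.6 = 9.45
anchor → Form N (Cohort 2): y = (4.8/4.5)(9.45 − 12.8) + 14.4 = 10.8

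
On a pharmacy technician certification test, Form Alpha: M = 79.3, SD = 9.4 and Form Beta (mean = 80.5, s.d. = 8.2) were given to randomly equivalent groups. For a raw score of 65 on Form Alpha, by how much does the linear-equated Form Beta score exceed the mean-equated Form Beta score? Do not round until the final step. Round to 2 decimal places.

1.83

Mean-equated: 65 + (80.5 − 79.3) = 66.20
Linear-equated: (8.2/9.4)(65 − 79.3) + 80.5 = 68.026
Difference = 68.026 − 66.20 = 1.83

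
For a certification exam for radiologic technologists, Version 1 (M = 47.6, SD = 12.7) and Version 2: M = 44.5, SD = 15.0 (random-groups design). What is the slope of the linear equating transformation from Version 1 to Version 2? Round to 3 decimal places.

A = SD_Y / SD_X = 15.0 / 12.7 = 1.181

1.181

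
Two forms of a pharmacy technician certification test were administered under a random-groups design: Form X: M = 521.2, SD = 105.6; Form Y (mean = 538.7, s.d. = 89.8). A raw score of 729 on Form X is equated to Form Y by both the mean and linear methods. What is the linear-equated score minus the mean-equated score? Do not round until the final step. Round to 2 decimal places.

Mean-equated: 729 + (538.7 − 521.2) = 746.50
Linear-equated: (89.8/105.6)(729 − 521.2) + 538.7 = 715.409
Difference = 715.409 − 746.50 = -31.09

-31.09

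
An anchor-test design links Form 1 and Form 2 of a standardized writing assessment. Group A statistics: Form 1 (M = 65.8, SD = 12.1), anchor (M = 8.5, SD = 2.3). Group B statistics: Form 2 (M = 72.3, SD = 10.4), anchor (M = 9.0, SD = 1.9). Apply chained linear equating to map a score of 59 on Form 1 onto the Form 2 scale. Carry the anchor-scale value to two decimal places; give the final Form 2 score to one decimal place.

Form 1 → anchor (Group A): v = (2.3/12.1)(59 − 65.8) + 8.5 = 7.21
anchor → Form 2 (Group B): y = (10.4/1.9)(7.21 − 9.0) + 72.3 = 62.5

62.5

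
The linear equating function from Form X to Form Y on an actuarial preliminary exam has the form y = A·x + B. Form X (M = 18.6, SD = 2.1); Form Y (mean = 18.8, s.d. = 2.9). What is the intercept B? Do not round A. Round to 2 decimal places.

A = SD_Y / SD_X = 2.9 / 2.1 = 1.380952
B = M_Y − A·M_X = 18.8 − 1.380952 × 18.6 = -6.89

-6.89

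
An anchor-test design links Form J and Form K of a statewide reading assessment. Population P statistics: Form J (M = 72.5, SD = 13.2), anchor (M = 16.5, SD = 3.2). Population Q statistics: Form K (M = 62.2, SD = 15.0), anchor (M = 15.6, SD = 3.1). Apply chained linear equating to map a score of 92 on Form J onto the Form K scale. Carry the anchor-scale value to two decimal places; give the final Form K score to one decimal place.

Form J → anchor (Population P): v = (3.2/13.2)(92 − 72.5) + 16.5 = 21.23
anchor → Form K (Population Q): y = (15.0/3.1)(21.23 − 15.6) + 62.2 = 89.4

89.4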